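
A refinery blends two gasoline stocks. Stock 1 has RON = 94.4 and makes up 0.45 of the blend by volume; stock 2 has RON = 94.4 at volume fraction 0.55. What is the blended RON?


Linear blending: RON_blend = sum(vi * RONi)
Contribution 1: 0.45 * 94.4 = 42.48
Contribution 2: 0.55 * 94.4 = 51.92
RON_blend = 42.48 + 51.92 = 94.4

94.4


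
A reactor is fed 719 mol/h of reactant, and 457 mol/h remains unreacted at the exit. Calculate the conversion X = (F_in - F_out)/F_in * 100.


X = (F_in - F_out) / F_in * 100
Moles reacted = 719 - 457 = 262
X = 262 / 719 * 100
= 0.3644 * 100
= 36.44 %

36.44 %


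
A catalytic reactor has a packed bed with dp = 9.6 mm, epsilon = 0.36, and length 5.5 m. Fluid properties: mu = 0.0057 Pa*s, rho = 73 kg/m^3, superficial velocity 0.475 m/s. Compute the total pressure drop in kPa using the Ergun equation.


dp = 9.6 mm = 0.0096 m
Viscous term = 150*0.0057*0.475*(1-0.36)^2 / (0.0096^2*0.36^3) = 38687.4
Inertial term = 1.75*73*0.475^2*(1-0.36) / (0.0096*0.36^3) = 41186
dP/L = 38687.4 + 41186 = 79873.4 Pa/m
dP = 79873.4 * 5.5 / 1000 = 439.3 kPa

439.3 kPa


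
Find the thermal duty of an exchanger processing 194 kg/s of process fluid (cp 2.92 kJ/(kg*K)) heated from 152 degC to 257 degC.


Q = m_dot * cp * delta_T
delta_T = 257 - 152 = 105 K
Q = 194 * 2.92 * 105
= 566.48 * 105
= 59480.4 kW

59480.4 kW


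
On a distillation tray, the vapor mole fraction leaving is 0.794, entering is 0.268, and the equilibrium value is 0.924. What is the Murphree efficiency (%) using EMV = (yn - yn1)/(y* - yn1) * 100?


Murphree vapor efficiency: EMV = (y_n - y_(n-1)) / (y*_n - y_(n-1)) * 100
EMV = (0.794 - 0.268) / (0.924 - 0.268) * 100 = 0.526 / 0.656 * 100 = 80.18

80.18 %


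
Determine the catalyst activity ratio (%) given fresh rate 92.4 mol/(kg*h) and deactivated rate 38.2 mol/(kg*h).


Activity (%) = (rate_used / rate_fresh) * 100
rate_used = 38.2, rate_fresh = 92.4
= (38.2 / 92.4) * 100
= 0.4134 * 100 = 41.34

41.34 %


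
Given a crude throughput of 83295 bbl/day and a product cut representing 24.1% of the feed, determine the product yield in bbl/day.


Crude throughput = 83295 bbl/day
Fraction yield = 24.1%
yield = throughput * fraction / 100
yield = 83295 * 24.1 / 100 = 20074.095

20074.095 bbl/day


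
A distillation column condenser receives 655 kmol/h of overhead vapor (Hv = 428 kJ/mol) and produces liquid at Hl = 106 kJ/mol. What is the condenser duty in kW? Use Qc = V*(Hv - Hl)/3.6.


Qc = 655 * (428 - 106) / 3.6 = 655 * 322 / 3.6 = 58590

58590 kW


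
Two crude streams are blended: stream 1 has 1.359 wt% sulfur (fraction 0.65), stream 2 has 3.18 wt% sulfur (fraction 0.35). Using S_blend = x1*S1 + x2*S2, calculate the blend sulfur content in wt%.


Linear sulfur blending: S_blend = x1*S1 + x2*S2
Contribution 1: 0.65 * 1.359 = 0.88335 wt%
Contribution 2: 0.35 * 3.18 = 1.113 wt%
S_blend = 0.88335 + 1.113 = 1.99635

1.99635 wt%


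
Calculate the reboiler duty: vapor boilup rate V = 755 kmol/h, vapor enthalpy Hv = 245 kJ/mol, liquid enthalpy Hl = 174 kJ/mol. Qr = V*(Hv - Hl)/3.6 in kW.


Qr = 755 * (245 - 174) / 3.6 = 755 * 71 / 3.6 = 14890

14890 kW


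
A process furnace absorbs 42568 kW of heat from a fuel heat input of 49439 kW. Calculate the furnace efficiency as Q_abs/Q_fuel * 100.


Furnace efficiency = Q_absorbed / Q_fuel * 100
= 42568 / 49439 * 100 = 86.10

86.10 %


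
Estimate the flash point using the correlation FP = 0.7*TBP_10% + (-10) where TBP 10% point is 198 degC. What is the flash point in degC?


FP = 0.7 * 198 + (-10) = 128.6

128.6 degC


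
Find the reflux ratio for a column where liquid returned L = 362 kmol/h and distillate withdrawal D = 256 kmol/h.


Reflux ratio definition: R = L / D (liquid returned / distillate withdrawn)
L = 362 kmol/h, D = 256 kmol/h
R = 362 / 256 = 1.414

1.414


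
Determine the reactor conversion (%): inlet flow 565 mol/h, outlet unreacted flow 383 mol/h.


X = (F_in - F_out) / F_in * 100
Moles reacted = 565 - 383 = 182
X = 182 / 565 * 100
= 0.3221 * 100
= 32.21 %

32.21 %


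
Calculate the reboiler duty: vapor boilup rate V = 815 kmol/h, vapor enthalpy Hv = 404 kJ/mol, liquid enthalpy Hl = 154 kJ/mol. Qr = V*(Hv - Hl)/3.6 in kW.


Qr = 815 * (404 - 154) / 3.6 = 815 * 250 / 3.6 = 56600

56600 kW


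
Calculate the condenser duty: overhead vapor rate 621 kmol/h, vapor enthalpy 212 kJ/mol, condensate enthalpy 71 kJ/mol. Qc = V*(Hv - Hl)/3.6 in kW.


Qc = 621 * (212 - 71) / 3.6 = 621 * 141 / 3.6 = 24320

24320 kW


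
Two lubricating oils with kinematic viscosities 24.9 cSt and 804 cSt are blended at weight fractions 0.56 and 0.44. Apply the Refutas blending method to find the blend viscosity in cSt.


Refutas method: VBN_i = 14.534*ln(ln(visc_i + 0.8)) + 10.975, blended linearly by mass fraction; since VBN is linear in VBI_i = ln(ln(visc_i + 0.8)) and the fractions sum to 1, blend VBI directly: visc = exp(exp(VBI_blend)) - 0.8
VBI_1 = ln(ln(24.9 + 0.8)) = 1.17757
VBI_2 = ln(ln(804 + 0.8)) = 1.9007
VBI_blend = 0.56 * 1.17757 + 0.44 * 1.9007 = 1.49575
visc_blend = exp(exp(1.49575)) - 0.8 = 85.92

85.92 cSt


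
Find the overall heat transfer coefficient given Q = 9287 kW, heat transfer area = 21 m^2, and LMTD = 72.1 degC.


From Q = U*A*LMTD, U = Q / (A * LMTD)
U = 9287 / (21 * 72.1) = 9287 / 1514.1 = 6.134

6.134 kW/(m^2*K)


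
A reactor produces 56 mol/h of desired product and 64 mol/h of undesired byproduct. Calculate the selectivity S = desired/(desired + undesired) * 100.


Selectivity = desired / (desired + undesired) * 100
Total products = 56 + 64 = 120 mol/h
S = 56 / 120 * 100
= 0.4667 * 100
= 46.67 %

46.67 %


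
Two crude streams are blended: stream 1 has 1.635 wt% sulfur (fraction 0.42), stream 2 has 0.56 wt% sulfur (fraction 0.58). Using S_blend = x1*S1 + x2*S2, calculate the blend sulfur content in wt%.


Linear sulfur blending: S_blend = x1*S1 + x2*S2
Contribution 1: 0.42 * 1.635 = 0.6867 wt%
Contribution 2: 0.58 * 0.56 = 0.3248 wt%
S_blend = 0.6867 + 0.3248 = 1.0115

1.0115 wt%


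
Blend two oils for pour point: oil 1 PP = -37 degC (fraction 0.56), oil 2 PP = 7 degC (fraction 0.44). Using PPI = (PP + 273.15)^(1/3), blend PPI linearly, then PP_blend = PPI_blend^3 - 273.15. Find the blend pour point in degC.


PPI_1 = (-37 + 273.15)^(1/3) = 6.181056
PPI_2 = (7 + 273.15)^(1/3) = 6.543301
PPI_blend = 0.56 * 6.181056 + 0.44 * 6.543301 = 6.340444
PP_blend = 6.340444^3 - 273.15 = 254.8936 - 273.15 = -18.26

-18.26 degC


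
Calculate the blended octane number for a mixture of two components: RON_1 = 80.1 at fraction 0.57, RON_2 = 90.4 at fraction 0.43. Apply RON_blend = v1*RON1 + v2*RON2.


Linear blending: RON_blend = sum(vi * RONi)
Contribution 1: 0.57 * 80.1 = 45.657
Contribution 2: 0.43 * 90.4 = 38.872
RON_blend = 45.657 + 38.872 = 84.529

84.529


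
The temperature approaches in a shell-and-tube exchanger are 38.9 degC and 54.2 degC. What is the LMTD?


LMTD = (dT1 - dT2) / ln(dT1/dT2)
= (38.9 - 54.2) / ln(38.9 / 54.2) = -15.3 / -0.331687 = 46.13

46.13 degC


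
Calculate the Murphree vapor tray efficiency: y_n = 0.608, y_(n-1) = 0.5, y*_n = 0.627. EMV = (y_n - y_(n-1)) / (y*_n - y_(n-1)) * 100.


Murphree vapor efficiency: EMV = (y_n - y_(n-1)) / (y*_n - y_(n-1)) * 100
EMV = (0.608 - 0.5) / (0.627 - 0.5) * 100 = 0.108 / 0.127 * 100 = 85.04

85.04 %


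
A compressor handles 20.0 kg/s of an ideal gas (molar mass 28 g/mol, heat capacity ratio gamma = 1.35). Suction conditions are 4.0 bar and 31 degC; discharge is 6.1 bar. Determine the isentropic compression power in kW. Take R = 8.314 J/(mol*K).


Isentropic work: W = m*(gamma/(gamma-1))*(R*T1/MW)*((P2/P1)^((gamma-1)/gamma) - 1)
T1 = 31 + 273.15 = 304.15 K
Pressure ratio = 6.1 / 4.0 = 1.525
Exponent = (1.35 - 1)/1.35 = 0.259259
(P2/P1)^exp - 1 = 1.525^0.259259 - 1 = 0.115615
W = 20.0 * 1.35 / 0.35 * 8.314 * 304.15 / 28 * 0.115615 = 805.5

805.5 kW


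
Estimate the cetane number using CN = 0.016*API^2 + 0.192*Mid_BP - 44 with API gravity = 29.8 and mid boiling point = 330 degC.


CN = 0.016 * 29.8^2 + 0.192 * 330 - 44
CN = 14.20864 + 63.36 - 44 = 33.56864

33.56864


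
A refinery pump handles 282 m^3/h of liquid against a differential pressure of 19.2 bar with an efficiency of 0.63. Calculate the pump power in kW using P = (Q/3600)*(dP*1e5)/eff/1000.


Q = 282 / 3600 = 0.0783333 m^3/s
P = 0.0783333 * (19.2 * 1e5) / 0.63 / 1000 = 238.7

238.7 kW


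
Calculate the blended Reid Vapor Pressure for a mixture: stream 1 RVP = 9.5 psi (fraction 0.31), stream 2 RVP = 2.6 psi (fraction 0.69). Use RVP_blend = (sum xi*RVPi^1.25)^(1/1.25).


Chevron index: RVP_blend = (sum xi*RVPi^1.25)^(1/1.25)
RVP^1.25 terms: 0.31 * 9.5^1.25 + 0.69 * 2.6^1.25 = 7.44837
RVP_blend = 7.44837^(1/1.25) = 4.985

4.985 psi


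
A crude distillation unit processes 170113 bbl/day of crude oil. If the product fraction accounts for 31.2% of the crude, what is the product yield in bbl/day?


Crude throughput = 170113 bbl/day
Fraction yield = 31.2%
yield = throughput * fraction / 100
yield = 170113 * 31.2 / 100 = 53075.256

53075.256 bbl/day


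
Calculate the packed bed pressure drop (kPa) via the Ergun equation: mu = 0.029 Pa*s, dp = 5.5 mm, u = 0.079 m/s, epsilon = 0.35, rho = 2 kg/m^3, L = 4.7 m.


dp = 5.5 mm = 0.0055 m
Viscous term = 150*0.029*0.079*(1-0.35)^2 / (0.0055^2*0.35^3) = 111947
Inertial term = 1.75*2*0.079^2*(1-0.35) / (0.0055*0.35^3) = 60.21
dP/L = 111947 + 60.21 = 112007 Pa/m
dP = 112007 * 4.7 / 1000 = 526.4 kPa

526.4 kPa


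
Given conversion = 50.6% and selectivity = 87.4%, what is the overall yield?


Overall yield = conversion (%) * selectivity (%) / 100
Conversion = 50.6%, Selectivity = 87.4%
Y = 50.6 * 87.4 / 100
= 44.2244 %

44.2244 %


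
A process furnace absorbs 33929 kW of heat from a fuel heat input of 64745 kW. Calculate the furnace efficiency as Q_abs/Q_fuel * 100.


Furnace efficiency = Q_absorbed / Q_fuel * 100
= 33929 / 64745 * 100 = 52.40

52.40 %


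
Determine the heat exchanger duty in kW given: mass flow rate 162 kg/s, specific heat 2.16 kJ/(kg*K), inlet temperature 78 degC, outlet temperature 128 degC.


Q = m_dot * cp * delta_T
delta_T = 128 - 78 = 50 K
Q = 162 * 2.16 * 50
= 349.92 * 50
= 17496 kW

17496 kW


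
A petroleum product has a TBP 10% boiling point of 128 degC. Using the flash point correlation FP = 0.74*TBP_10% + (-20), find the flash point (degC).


FP = 0.74 * 128 + (-20) = 74.72

74.72 degC


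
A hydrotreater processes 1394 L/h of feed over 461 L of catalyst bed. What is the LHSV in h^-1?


LHSV = volumetric feed rate / catalyst volume
= 1394 L/h / 461 L
= 3.024 h^-1

3.024 h^-1


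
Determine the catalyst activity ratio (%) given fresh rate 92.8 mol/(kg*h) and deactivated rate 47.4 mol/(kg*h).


Activity (%) = (rate_used / rate_fresh) * 100
rate_used = 47.4, rate_fresh = 92.8
= (47.4 / 92.8) * 100
= 0.5108 * 100 = 51.08

51.08 %


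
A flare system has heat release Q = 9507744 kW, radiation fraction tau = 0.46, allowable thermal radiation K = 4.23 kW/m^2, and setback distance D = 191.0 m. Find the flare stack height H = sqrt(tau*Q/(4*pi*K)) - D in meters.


tau*Q/(4*pi*K) = 0.46 * 9507744 / (4 * pi * 4.23) = 82278.3
sqrt(82278.3) = 286.842
H = 286.842 - 191.0 = 95.84

95.84 m


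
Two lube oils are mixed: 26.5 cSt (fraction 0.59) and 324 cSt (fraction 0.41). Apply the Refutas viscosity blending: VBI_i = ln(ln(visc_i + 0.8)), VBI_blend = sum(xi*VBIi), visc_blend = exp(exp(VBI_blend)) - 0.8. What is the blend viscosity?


Refutas method: VBN_i = 14.534*ln(ln(visc_i + 0.8)) + 10.975, blended linearly by mass fraction; since VBN is linear in VBI_i = ln(ln(visc_i + 0.8)) and the fractions sum to 1, blend VBI directly: visc = exp(exp(VBI_blend)) - 0.8
VBI_1 = ln(ln(26.5 + 0.8)) = 1.19601
VBI_2 = ln(ln(324 + 0.8)) = 1.75496
VBI_blend = 0.59 * 1.19601 + 0.41 * 1.75496 = 1.42518
visc_blend = exp(exp(1.42518)) - 0.8 = 63.18

63.18 cSt


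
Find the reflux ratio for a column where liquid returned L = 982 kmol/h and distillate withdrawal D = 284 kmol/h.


Reflux ratio definition: R = L / D (liquid returned / distillate withdrawn)
L = 982 kmol/h, D = 284 kmol/h
R = 982 / 284 = 3.458

3.458


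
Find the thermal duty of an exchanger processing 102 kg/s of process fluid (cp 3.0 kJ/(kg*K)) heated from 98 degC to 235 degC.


Q = m_dot * cp * delta_T
delta_T = 235 - 98 = 137 K
Q = 102 * 3.0 * 137
= 306 * 137
= 41922 kW

41922 kW


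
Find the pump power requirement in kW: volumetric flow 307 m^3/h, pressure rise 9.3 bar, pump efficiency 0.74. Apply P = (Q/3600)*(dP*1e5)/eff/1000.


Q = 307 / 3600 = 0.0852778 m^3/s
P = 0.0852778 * (9.3 * 1e5) / 0.74 / 1000 = 107.2

107.2 kW


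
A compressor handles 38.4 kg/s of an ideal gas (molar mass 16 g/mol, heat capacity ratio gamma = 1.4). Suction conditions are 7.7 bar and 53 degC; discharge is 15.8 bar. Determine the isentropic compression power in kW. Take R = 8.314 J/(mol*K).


Isentropic work: W = m*(gamma/(gamma-1))*(R*T1/MW)*((P2/P1)^((gamma-1)/gamma) - 1)
T1 = 53 + 273.15 = 326.15 K
Pressure ratio = 15.8 / 7.7 = 2.05195
Exponent = (1.4 - 1)/1.4 = 0.285714
(P2/P1)^exp - 1 = 2.05195^0.285714 - 1 = 0.227978
W = 38.4 * 1.4 / 0.4 * 8.314 * 326.15 / 16 * 0.227978 = 5193

5193 kW


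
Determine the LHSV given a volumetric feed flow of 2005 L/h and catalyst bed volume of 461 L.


LHSV = volumetric feed rate / catalyst volume
= 2005 L/h / 461 L
= 4.349 h^-1

4.349 h^-1


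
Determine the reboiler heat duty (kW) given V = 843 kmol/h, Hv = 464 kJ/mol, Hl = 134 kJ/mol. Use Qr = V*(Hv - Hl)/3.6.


Qr = 843 * (464 - 134) / 3.6 = 843 * 330 / 3.6 = 77280

77280 kW


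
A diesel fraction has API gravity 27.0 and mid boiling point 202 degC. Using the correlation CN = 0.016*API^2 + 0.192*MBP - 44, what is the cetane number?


CN = 0.016 * 27.0^2 + 0.192 * 202 - 44
CN = 11.664 + 38.784 - 44 = 6.448

6.448


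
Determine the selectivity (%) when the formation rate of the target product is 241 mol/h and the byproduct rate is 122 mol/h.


Selectivity = desired / (desired + undesired) * 100
Total products = 241 + 122 = 363 mol/h
S = 241 / 363 * 100
= 0.6639 * 100
= 66.39 %

66.39 %


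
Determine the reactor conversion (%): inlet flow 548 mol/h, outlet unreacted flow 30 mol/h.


X = (F_in - F_out) / F_in * 100
Moles reacted = 548 - 30 = 518
X = 518 / 548 * 100
= 0.9453 * 100
= 94.53 %

94.53 %


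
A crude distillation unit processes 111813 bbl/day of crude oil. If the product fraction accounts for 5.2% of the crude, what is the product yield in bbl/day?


Crude throughput = 111813 bbl/day
Fraction yield = 5.2%
yield = throughput * fraction / 100
yield = 111813 * 5.2 / 100 = 5814.276

5814.276 bbl/day


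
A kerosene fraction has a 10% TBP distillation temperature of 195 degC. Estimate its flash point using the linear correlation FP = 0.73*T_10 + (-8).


FP = 0.73 * 195 + (-8) = 134.35

134.35 degC


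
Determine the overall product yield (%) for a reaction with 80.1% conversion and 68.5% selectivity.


Overall yield = conversion (%) * selectivity (%) / 100
Conversion = 80.1%, Selectivity = 68.5%
Y = 80.1 * 68.5 / 100
= 54.8685 %

54.8685 %


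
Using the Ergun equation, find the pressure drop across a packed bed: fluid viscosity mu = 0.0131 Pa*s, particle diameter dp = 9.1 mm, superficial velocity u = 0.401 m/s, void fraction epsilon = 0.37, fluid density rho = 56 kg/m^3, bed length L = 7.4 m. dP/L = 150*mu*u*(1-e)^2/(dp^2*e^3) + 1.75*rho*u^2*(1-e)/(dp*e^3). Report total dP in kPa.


dp = 9.1 mm = 0.0091 m
Viscous term = 150*0.0131*0.401*(1-0.37)^2 / (0.0091^2*0.37^3) = 74559
Inertial term = 1.75*56*0.401^2*(1-0.37) / (0.0091*0.37^3) = 21538.2
dP/L = 74559 + 21538.2 = 96097.2 Pa/m
dP = 96097.2 * 7.4 / 1000 = 711.1 kPa

711.1 kPa


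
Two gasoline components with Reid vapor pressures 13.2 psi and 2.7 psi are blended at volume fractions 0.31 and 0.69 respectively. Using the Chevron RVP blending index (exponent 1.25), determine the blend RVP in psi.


Chevron index: RVP_blend = (sum xi*RVPi^1.25)^(1/1.25)
RVP^1.25 terms: 0.31 * 13.2^1.25 + 0.69 * 2.7^1.25 = 10.1878
RVP_blend = 10.1878^(1/1.25) = 6.404

6.404 psi


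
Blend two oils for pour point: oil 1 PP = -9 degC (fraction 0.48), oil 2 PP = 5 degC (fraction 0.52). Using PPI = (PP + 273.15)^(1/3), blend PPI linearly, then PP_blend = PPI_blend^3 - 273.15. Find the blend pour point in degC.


PPI_1 = (-9 + 273.15)^(1/3) = 6.416283
PPI_2 = (5 + 273.15)^(1/3) = 6.527693
PPI_blend = 0.48 * 6.416283 + 0.52 * 6.527693 = 6.474216
PP_blend = 6.474216^3 - 273.15 = 271.3698 - 273.15 = -1.78

-1.78 degC


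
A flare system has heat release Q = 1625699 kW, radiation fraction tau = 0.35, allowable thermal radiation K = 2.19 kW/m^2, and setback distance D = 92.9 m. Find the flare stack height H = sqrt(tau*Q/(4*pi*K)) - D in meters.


tau*Q/(4*pi*K) = 0.35 * 1625699 / (4 * pi * 2.19) = 20675.4
sqrt(20675.4) = 143.789
H = 143.789 - 92.9 = 50.89

50.89 m


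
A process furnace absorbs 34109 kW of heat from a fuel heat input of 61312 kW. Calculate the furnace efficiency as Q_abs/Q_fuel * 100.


Furnace efficiency = Q_absorbed / Q_fuel * 100
= 34109 / 61312 * 100 = 55.63

55.63 %


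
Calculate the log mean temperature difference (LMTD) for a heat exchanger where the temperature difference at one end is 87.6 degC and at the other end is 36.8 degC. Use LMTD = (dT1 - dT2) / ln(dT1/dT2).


LMTD = (dT1 - dT2) / ln(dT1/dT2)
= (87.6 - 36.8) / ln(87.6 / 36.8) = 50.8 / 0.867283 = 58.57

58.57 degC


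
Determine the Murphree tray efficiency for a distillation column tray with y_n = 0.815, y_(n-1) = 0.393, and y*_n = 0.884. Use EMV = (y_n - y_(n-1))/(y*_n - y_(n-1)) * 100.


Murphree vapor efficiency: EMV = (y_n - y_(n-1)) / (y*_n - y_(n-1)) * 100
EMV = (0.815 - 0.393) / (0.884 - 0.393) * 100 = 0.422 / 0.491 * 100 = 85.95

85.95 %


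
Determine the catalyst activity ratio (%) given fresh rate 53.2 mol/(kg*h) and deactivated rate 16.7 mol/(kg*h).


Activity (%) = (rate_used / rate_fresh) * 100
rate_used = 16.7, rate_fresh = 53.2
= (16.7 / 53.2) * 100
= 0.3139 * 100 = 31.39

31.39 %


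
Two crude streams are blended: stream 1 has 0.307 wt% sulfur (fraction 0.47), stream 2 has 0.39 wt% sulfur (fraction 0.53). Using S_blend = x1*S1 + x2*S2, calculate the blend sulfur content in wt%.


Linear sulfur blending: S_blend = x1*S1 + x2*S2
Contribution 1: 0.47 * 0.307 = 0.14429 wt%
Contribution 2: 0.53 * 0.39 = 0.2067 wt%
S_blend = 0.14429 + 0.2067 = 0.35099

0.35099 wt%


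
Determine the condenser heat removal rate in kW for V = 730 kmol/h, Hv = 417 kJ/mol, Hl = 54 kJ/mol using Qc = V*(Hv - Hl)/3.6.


Qc = 730 * (417 - 54) / 3.6 = 730 * 363 / 3.6 = 73610

73610 kW


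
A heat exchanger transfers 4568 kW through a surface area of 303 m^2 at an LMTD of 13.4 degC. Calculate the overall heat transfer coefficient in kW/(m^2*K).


From Q = U*A*LMTD, U = Q / (A * LMTD)
U = 4568 / (303 * 13.4) = 4568 / 4060.2 = 1.125

1.125 kW/(m^2*K)


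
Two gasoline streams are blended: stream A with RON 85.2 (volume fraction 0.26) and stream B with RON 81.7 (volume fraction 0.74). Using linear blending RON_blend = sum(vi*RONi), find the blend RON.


Linear blending: RON_blend = sum(vi * RONi)
Contribution 1: 0.26 * 85.2 = 22.152
Contribution 2: 0.74 * 81.7 = 60.458
RON_blend = 22.152 + 60.458 = 82.61

82.61


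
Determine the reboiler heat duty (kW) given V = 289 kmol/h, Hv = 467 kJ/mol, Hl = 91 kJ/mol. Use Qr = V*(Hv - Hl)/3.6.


Qr = 289 * (467 - 91) / 3.6 = 289 * 376 / 3.6 = 30180

30180 kW


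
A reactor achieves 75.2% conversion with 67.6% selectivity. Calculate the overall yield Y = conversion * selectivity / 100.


Overall yield = conversion (%) * selectivity (%) / 100
Conversion = 75.2%, Selectivity = 67.6%
Y = 75.2 * 67.6 / 100
= 50.8352 %

50.8352 %


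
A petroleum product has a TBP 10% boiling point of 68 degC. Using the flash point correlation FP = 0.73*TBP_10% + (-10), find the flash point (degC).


FP = 0.73 * 68 + (-10) = 39.64

39.64 degC


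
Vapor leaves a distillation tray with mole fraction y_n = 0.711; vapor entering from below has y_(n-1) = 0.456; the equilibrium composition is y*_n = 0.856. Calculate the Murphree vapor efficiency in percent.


Murphree vapor efficiency: EMV = (y_n - y_(n-1)) / (y*_n - y_(n-1)) * 100
EMV = (0.711 - 0.456) / (0.856 - 0.456) * 100 = 0.255 / 0.4 * 100 = 63.75

63.75 %


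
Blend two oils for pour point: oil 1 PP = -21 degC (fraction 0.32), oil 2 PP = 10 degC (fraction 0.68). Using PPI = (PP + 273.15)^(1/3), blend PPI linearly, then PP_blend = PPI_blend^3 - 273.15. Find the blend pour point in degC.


PPI_1 = (-21 + 273.15)^(1/3) = 6.317613
PPI_2 = (10 + 273.15)^(1/3) = 6.566574
PPI_blend = 0.32 * 6.317613 + 0.68 * 6.566574 = 6.486906
PP_blend = 6.486906^3 - 273.15 = 272.9687 - 273.15 = -0.18

-0.18 degC


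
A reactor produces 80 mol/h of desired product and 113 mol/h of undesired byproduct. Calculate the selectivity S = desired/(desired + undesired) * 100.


Selectivity = desired / (desired + undesired) * 100
Total products = 80 + 113 = 193 mol/h
S = 80 / 193 * 100
= 0.4145 * 100
= 41.45 %

41.45 %


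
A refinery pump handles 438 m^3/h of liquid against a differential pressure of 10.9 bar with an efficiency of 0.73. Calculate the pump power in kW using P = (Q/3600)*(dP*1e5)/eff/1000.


Q = 438 / 3600 = 0.121667 m^3/s
P = 0.121667 * (10.9 * 1e5) / 0.73 / 1000 = 181.7

181.7 kW


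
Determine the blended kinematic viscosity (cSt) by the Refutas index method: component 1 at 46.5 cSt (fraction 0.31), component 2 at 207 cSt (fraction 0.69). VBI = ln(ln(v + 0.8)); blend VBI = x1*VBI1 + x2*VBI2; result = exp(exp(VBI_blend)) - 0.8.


Refutas method: VBN_i = 14.534*ln(ln(visc_i + 0.8)) + 10.975, blended linearly by mass fraction; since VBN is linear in VBI_i = ln(ln(visc_i + 0.8)) and the fractions sum to 1, blend VBI directly: visc = exp(exp(VBI_blend)) - 0.8
VBI_1 = ln(ln(46.5 + 0.8)) = 1.34976
VBI_2 = ln(ln(207 + 0.8)) = 1.67458
VBI_blend = 0.31 * 1.34976 + 0.69 * 1.67458 = 1.57389
visc_blend = exp(exp(1.57389)) - 0.8 = 123.8

123.8 cSt


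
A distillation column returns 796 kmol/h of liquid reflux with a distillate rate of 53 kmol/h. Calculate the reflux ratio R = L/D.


Reflux ratio definition: R = L / D (liquid returned / distillate withdrawn)
L = 796 kmol/h, D = 53 kmol/h
R = 796 / 53 = 15.02

15.02


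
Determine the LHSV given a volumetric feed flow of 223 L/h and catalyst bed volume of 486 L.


LHSV = volumetric feed rate / catalyst volume
= 223 L/h / 486 L
= 0.4588 h^-1

0.4588 h^-1


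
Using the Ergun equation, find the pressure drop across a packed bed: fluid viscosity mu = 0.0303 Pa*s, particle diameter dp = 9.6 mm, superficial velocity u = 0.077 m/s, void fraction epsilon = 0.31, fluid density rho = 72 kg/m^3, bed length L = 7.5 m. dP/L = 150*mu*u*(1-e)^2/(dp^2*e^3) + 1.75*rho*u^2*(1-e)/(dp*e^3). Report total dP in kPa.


dp = 9.6 mm = 0.0096 m
Viscous term = 150*0.0303*0.077*(1-0.31)^2 / (0.0096^2*0.31^3) = 60686.9
Inertial term = 1.75*72*0.077^2*(1-0.31) / (0.0096*0.31^3) = 1802.37
dP/L = 60686.9 + 1802.37 = 62489.3 Pa/m
dP = 62489.3 * 7.5 / 1000 = 468.7 kPa

468.7 kPa


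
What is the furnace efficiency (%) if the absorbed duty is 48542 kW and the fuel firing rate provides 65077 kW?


Furnace efficiency = Q_absorbed / Q_fuel * 100
= 48542 / 65077 * 100 = 74.59

74.59 %


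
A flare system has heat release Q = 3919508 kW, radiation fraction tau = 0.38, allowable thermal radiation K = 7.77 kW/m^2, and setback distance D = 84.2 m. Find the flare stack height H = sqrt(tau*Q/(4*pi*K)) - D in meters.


tau*Q/(4*pi*K) = 0.38 * 3919508 / (4 * pi * 7.77) = 15254
sqrt(15254) = 123.507
H = 123.507 - 84.2 = 39.31

39.31 m


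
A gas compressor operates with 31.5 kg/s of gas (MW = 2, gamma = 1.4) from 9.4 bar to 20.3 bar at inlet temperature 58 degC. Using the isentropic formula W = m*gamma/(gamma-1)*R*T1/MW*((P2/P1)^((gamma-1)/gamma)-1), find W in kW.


Isentropic work: W = m*(gamma/(gamma-1))*(R*T1/MW)*((P2/P1)^((gamma-1)/gamma) - 1)
T1 = 58 + 273.15 = 331.15 K
Pressure ratio = 20.3 / 9.4 = 2.15957
Exponent = (1.4 - 1)/1.4 = 0.285714
(P2/P1)^exp - 1 = 2.15957^0.285714 - 1 = 0.246044
W = 31.5 * 1.4 / 0.4 * 8.314 * 331.15 / 2 * 0.246044 = 37340

37340 kW


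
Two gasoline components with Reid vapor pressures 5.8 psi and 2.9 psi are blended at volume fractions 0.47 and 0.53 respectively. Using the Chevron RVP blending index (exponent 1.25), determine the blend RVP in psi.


Chevron index: RVP_blend = (sum xi*RVPi^1.25)^(1/1.25)
RVP^1.25 terms: 0.47 * 5.8^1.25 + 0.53 * 2.9^1.25 = 6.23615
RVP_blend = 6.23615^(1/1.25) = 4.324

4.324 psi


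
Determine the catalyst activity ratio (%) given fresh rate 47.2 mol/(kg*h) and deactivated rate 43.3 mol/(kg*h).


Activity (%) = (rate_used / rate_fresh) * 100
rate_used = 43.3, rate_fresh = 47.2
= (43.3 / 47.2) * 100
= 0.9174 * 100 = 91.74

91.74 %


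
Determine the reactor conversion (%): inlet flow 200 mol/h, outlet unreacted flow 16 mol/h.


X = (F_in - F_out) / F_in * 100
Moles reacted = 200 - 16 = 184
X = 184 / 200 * 100
= 0.9200 * 100
= 92.00 %

92.00 %


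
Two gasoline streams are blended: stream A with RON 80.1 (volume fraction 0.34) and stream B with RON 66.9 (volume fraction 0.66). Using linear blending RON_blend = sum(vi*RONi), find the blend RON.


Linear blending: RON_blend = sum(vi * RONi)
Contribution 1: 0.34 * 80.1 = 27.234
Contribution 2: 0.66 * 66.9 = 44.154
RON_blend = 27.234 + 44.154 = 71.388

71.388


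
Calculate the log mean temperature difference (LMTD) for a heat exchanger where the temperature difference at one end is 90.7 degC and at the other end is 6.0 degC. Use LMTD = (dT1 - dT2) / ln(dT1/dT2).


LMTD = (dT1 - dT2) / ln(dT1/dT2)
= (90.7 - 6.0) / ln(90.7 / 6.0) = 84.7 / 2.7158 = 31.19

31.19 degC


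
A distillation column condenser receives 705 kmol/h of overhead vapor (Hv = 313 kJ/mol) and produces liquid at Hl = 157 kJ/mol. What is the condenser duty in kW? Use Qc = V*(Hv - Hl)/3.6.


Qc = 705 * (313 - 157) / 3.6 = 705 * 156 / 3.6 = 30550

30550 kW


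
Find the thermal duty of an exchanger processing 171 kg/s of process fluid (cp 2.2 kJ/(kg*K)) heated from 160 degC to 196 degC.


Q = m_dot * cp * delta_T
delta_T = 196 - 160 = 36 K
Q = 171 * 2.2 * 36
= 376.2 * 36
= 13543.2 kW

13543.2 kW


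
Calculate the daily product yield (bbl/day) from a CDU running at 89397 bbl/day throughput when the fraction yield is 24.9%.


Crude throughput = 89397 bbl/day
Fraction yield = 24.9%
yield = throughput * fraction / 100
yield = 89397 * 24.9 / 100 = 22259.853

22259.853 bbl/day


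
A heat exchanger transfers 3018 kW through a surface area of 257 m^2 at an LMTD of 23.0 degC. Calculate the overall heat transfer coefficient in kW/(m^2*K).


From Q = U*A*LMTD, U = Q / (A * LMTD)
U = 3018 / (257 * 23.0) = 3018 / 5911 = 0.5106

0.5106 kW/(m^2*K)


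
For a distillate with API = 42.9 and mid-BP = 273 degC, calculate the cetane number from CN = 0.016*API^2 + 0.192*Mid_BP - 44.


CN = 0.016 * 42.9^2 + 0.192 * 273 - 44
CN = 29.44656 + 52.416 - 44 = 37.86256

37.86256


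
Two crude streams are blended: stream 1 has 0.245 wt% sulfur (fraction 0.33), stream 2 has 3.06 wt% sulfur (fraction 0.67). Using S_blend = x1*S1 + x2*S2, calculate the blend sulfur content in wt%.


Linear sulfur blending: S_blend = x1*S1 + x2*S2
Contribution 1: 0.33 * 0.245 = 0.08085 wt%
Contribution 2: 0.67 * 3.06 = 2.0502 wt%
S_blend = 0.08085 + 2.0502 = 2.13105

2.13105 wt%


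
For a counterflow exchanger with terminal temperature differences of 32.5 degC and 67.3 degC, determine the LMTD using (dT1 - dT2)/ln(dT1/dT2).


LMTD = (dT1 - dT2) / ln(dT1/dT2)
= (32.5 - 67.3) / ln(32.5 / 67.3) = -34.8 / -0.72792 = 47.81

47.81 degC


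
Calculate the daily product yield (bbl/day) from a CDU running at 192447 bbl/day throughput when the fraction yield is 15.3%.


Crude throughput = 192447 bbl/day
Fraction yield = 15.3%
yield = throughput * fraction / 100
yield = 192447 * 15.3 / 100 = 29444.391

29444.391 bbl/day


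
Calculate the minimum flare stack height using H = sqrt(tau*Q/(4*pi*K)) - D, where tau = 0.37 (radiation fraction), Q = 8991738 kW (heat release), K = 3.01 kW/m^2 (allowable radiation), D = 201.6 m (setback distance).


tau*Q/(4*pi*K) = 0.37 * 8991738 / (4 * pi * 3.01) = 87956.7
sqrt(87956.7) = 296.575
H = 296.575 - 201.6 = 94.97

94.97 m


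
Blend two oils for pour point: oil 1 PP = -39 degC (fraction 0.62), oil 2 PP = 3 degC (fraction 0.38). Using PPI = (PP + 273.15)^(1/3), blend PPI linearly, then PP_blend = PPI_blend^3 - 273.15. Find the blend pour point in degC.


PPI_1 = (-39 + 273.15)^(1/3) = 6.163557
PPI_2 = (3 + 273.15)^(1/3) = 6.512009
PPI_blend = 0.62 * 6.163557 + 0.38 * 6.512009 = 6.295969
PP_blend = 6.295969^3 - 273.15 = 249.5673 - 273.15 = -23.58

-23.58 degC


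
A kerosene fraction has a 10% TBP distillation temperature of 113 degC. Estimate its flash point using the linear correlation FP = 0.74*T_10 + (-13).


FP = 0.74 * 113 + (-13) = 70.62

70.62 degC


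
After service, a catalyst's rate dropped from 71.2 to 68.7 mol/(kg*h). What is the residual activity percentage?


Activity (%) = (rate_used / rate_fresh) * 100
rate_used = 68.7, rate_fresh = 71.2
= (68.7 / 71.2) * 100
= 0.9649 * 100 = 96.49

96.49 %


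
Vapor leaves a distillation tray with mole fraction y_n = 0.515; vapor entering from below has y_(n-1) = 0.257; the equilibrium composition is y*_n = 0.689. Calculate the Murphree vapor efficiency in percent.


Murphree vapor efficiency: EMV = (y_n - y_(n-1)) / (y*_n - y_(n-1)) * 100
EMV = (0.515 - 0.257) / (0.689 - 0.257) * 100 = 0.258 / 0.432 * 100 = 59.72

59.72 %


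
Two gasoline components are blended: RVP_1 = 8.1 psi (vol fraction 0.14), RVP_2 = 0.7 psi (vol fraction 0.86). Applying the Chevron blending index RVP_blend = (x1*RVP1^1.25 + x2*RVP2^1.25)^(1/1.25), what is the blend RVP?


Chevron index: RVP_blend = (sum xi*RVPi^1.25)^(1/1.25)
RVP^1.25 terms: 0.14 * 8.1^1.25 + 0.86 * 0.7^1.25 = 2.46373
RVP_blend = 2.46373^(1/1.25) = 2.057

2.057 psi


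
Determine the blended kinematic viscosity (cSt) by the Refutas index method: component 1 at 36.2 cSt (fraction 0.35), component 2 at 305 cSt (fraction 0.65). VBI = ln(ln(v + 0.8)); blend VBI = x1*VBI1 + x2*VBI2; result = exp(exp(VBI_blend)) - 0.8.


Refutas method: VBN_i = 14.534*ln(ln(visc_i + 0.8)) + 10.975, blended linearly by mass fraction; since VBN is linear in VBI_i = ln(ln(visc_i + 0.8)) and the fractions sum to 1, blend VBI directly: visc = exp(exp(VBI_blend)) - 0.8
VBI_1 = ln(ln(36.2 + 0.8)) = 1.28396
VBI_2 = ln(ln(305 + 0.8)) = 1.74448
VBI_blend = 0.35 * 1.28396 + 0.65 * 1.74448 = 1.5833
visc_blend = exp(exp(1.5833)) - 0.8 = 129.7

129.7 cSt


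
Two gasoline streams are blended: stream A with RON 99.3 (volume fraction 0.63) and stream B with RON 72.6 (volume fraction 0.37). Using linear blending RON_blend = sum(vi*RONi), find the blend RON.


Linear blending: RON_blend = sum(vi * RONi)
Contribution 1: 0.63 * 99.3 = 62.559
Contribution 2: 0.37 * 72.6 = 26.862
RON_blend = 62.559 + 26.862 = 89.421

89.421


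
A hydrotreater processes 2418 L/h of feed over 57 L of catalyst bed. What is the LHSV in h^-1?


LHSV = volumetric feed rate / catalyst volume
= 2418 L/h / 57 L
= 42.42 h^-1

42.42 h^-1


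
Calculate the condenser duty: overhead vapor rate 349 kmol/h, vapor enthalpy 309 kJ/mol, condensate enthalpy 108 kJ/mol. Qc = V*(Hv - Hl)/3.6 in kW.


Qc = 349 * (309 - 108) / 3.6 = 349 * 201 / 3.6 = 19490

19490 kW


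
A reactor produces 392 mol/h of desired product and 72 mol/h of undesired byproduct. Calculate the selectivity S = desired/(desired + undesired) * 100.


Selectivity = desired / (desired + undesired) * 100
Total products = 392 + 72 = 464 mol/h
S = 392 / 464 * 100
= 0.8448 * 100
= 84.48 %

84.48 %


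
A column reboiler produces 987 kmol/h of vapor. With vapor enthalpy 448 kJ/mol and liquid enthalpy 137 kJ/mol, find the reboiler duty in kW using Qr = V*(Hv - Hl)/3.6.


Qr = 987 * (448 - 137) / 3.6 = 987 * 311 / 3.6 = 85270

85270 kW


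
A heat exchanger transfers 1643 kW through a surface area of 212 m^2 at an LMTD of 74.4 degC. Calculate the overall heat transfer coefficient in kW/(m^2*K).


From Q = U*A*LMTD, U = Q / (A * LMTD)
U = 1643 / (212 * 74.4) = 1643 / 15772.8 = 0.1042

0.1042 kW/(m^2*K)


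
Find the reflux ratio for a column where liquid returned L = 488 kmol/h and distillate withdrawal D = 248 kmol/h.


Reflux ratio definition: R = L / D (liquid returned / distillate withdrawn)
L = 488 kmol/h, D = 248 kmol/h
R = 488 / 248 = 1.968

1.968


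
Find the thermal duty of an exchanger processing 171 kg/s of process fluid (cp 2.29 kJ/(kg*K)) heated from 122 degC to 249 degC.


Q = m_dot * cp * delta_T
delta_T = 249 - 122 = 127 K
Q = 171 * 2.29 * 127
= 391.59 * 127
= 49731.93 kW

49731.93 kW


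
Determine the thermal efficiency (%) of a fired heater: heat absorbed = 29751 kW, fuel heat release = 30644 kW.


Furnace efficiency = Q_absorbed / Q_fuel * 100
= 29751 / 30644 * 100 = 97.09

97.09 %


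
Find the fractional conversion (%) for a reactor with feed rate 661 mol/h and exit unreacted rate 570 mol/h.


X = (F_in - F_out) / F_in * 100
Moles reacted = 661 - 570 = 91
X = 91 / 661 * 100
= 0.1377 * 100
= 13.77 %

13.77 %


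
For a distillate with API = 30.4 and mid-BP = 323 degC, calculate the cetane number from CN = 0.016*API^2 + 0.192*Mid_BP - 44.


CN = 0.016 * 30.4^2 + 0.192 * 323 - 44
CN = 14.78656 + 62.016 - 44 = 32.80256

32.80256


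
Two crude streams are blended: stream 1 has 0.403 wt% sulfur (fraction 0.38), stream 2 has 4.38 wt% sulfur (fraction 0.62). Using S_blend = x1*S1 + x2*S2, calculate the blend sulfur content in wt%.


Linear sulfur blending: S_blend = x1*S1 + x2*S2
Contribution 1: 0.38 * 0.403 = 0.15314 wt%
Contribution 2: 0.62 * 4.38 = 2.7156 wt%
S_blend = 0.15314 + 2.7156 = 2.86874

2.86874 wt%


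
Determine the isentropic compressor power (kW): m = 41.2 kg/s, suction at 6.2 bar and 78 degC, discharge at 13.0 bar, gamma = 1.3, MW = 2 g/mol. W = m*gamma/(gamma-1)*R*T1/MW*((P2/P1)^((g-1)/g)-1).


Isentropic work: W = m*(gamma/(gamma-1))*(R*T1/MW)*((P2/P1)^((gamma-1)/gamma) - 1)
T1 = 78 + 273.15 = 351.15 K
Pressure ratio = 13.0 / 6.2 = 2.09677
Exponent = (1.3 - 1)/1.3 = 0.230769
(P2/P1)^exp - 1 = 2.09677^0.230769 - 1 = 0.186326
W = 41.2 * 1.3 / 0.3 * 8.314 * 351.15 / 2 * 0.186326 = 48560

48560 kW


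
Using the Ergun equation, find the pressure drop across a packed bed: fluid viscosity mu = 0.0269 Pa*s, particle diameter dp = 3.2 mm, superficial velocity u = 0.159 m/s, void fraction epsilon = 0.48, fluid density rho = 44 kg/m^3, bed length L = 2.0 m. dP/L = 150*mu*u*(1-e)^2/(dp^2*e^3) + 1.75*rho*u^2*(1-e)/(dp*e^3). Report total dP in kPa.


dp = 3.2 mm = 0.0032 m
Viscous term = 150*0.0269*0.159*(1-0.48)^2 / (0.0032^2*0.48^3) = 153188
Inertial term = 1.75*44*0.159^2*(1-0.48) / (0.0032*0.48^3) = 2860.32
dP/L = 153188 + 2860.32 = 156048 Pa/m
dP = 156048 * 2.0 / 1000 = 312.1 kPa

312.1 kPa


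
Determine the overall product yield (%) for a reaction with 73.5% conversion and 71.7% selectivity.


Overall yield = conversion (%) * selectivity (%) / 100
Conversion = 73.5%, Selectivity = 71.7%
Y = 73.5 * 71.7 / 100
= 52.6995 %

52.6995 %


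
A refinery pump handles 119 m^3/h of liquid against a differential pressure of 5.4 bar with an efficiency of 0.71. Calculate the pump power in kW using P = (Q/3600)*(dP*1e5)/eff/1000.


Q = 119 / 3600 = 0.0330556 m^3/s
P = 0.0330556 * (5.4 * 1e5) / 0.71 / 1000 = 25.14

25.14 kW


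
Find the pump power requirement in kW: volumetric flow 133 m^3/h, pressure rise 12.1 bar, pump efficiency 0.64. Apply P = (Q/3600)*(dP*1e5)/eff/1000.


Q = 133 / 3600 = 0.0369444 m^3/s
P = 0.0369444 * (12.1 * 1e5) / 0.64 / 1000 = 69.85

69.85 kW


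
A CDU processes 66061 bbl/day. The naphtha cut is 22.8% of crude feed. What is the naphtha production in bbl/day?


Crude throughput = 66061 bbl/day
Fraction yield = 22.8%
yield = throughput * fraction / 100
yield = 66061 * 22.8 / 100 = 15061.908

15061.908 bbl/day


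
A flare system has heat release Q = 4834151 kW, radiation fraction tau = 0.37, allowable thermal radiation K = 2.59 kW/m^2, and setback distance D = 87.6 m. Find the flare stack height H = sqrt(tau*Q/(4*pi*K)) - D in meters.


tau*Q/(4*pi*K) = 0.37 * 4834151 / (4 * pi * 2.59) = 54955.6
sqrt(54955.6) = 234.426
H = 234.426 - 87.6 = 146.8

146.8 m


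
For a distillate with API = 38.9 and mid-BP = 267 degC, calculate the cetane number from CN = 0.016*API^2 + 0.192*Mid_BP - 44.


CN = 0.016 * 38.9^2 + 0.192 * 267 - 44
CN = 24.21136 + 51.264 - 44 = 31.47536

31.47536


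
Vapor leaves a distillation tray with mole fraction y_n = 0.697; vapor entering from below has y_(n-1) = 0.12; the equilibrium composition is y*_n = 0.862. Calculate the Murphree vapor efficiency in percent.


Murphree vapor efficiency: EMV = (y_n - y_(n-1)) / (y*_n - y_(n-1)) * 100
EMV = (0.697 - 0.12) / (0.862 - 0.12) * 100 = 0.577 / 0.742 * 100 = 77.76

77.76 %


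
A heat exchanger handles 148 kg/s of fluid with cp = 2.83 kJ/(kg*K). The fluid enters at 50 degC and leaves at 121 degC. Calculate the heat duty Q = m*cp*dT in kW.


Q = m_dot * cp * delta_T
delta_T = 121 - 50 = 71 K
Q = 148 * 2.83 * 71
= 418.84 * 71
= 29737.64 kW

29737.64 kW


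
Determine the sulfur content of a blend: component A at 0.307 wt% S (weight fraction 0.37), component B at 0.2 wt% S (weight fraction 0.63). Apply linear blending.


Linear sulfur blending: S_blend = x1*S1 + x2*S2
Contribution 1: 0.37 * 0.307 = 0.11359 wt%
Contribution 2: 0.63 * 0.2 = 0.126 wt%
S_blend = 0.11359 + 0.126 = 0.23959

0.23959 wt%


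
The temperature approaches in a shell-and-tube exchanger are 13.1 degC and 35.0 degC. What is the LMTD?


LMTD = (dT1 - dT2) / ln(dT1/dT2)
= (13.1 - 35.0) / ln(13.1 / 35.0) = -21.9 / -0.982736 = 22.28

22.28 degC


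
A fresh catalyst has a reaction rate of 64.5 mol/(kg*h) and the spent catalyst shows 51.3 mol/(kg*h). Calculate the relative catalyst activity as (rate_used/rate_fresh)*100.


Activity (%) = (rate_used / rate_fresh) * 100
rate_used = 51.3, rate_fresh = 64.5
= (51.3 / 64.5) * 100
= 0.7953 * 100 = 79.53

79.53 %


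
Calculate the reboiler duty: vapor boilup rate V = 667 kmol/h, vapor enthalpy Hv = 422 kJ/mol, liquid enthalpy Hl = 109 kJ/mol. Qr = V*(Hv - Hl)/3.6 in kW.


Qr = 667 * (422 - 109) / 3.6 = 667 * 313 / 3.6 = 57990

57990 kW


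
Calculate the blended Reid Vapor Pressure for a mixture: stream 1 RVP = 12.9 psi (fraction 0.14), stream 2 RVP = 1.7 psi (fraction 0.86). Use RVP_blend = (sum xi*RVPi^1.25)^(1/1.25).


Chevron index: RVP_blend = (sum xi*RVPi^1.25)^(1/1.25)
RVP^1.25 terms: 0.14 * 12.9^1.25 + 0.86 * 1.7^1.25 = 5.09207
RVP_blend = 5.09207^(1/1.25) = 3.677

3.677 psi


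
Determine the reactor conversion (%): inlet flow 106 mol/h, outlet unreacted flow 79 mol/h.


X = (F_in - F_out) / F_in * 100
Moles reacted = 106 - 79 = 27
X = 27 / 106 * 100
= 0.2547 * 100
= 25.47 %

25.47 %


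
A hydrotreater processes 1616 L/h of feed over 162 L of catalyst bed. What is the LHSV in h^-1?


LHSV = volumetric feed rate / catalyst volume
= 1616 L/h / 162 L
= 9.975 h^-1

9.975 h^-1


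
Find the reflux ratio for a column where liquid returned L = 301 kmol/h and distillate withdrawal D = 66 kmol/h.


Reflux ratio definition: R = L / D (liquid returned / distillate withdrawn)
L = 301 kmol/h, D = 66 kmol/h
R = 301 / 66 = 4.561

4.561


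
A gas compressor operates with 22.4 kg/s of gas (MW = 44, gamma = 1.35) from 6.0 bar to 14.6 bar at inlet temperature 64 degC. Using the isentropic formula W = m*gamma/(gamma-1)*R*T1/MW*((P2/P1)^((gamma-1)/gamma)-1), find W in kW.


Isentropic work: W = m*(gamma/(gamma-1))*(R*T1/MW)*((P2/P1)^((gamma-1)/gamma) - 1)
T1 = 64 + 273.15 = 337.15 K
Pressure ratio = 14.6 / 6.0 = 2.43333
Exponent = (1.35 - 1)/1.35 = 0.259259
(P2/P1)^exp - 1 = 2.43333^0.259259 - 1 = 0.259291
W = 22.4 * 1.35 / 0.35 * 8.314 * 337.15 / 44 * 0.259291 = 1427

1427 kW
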